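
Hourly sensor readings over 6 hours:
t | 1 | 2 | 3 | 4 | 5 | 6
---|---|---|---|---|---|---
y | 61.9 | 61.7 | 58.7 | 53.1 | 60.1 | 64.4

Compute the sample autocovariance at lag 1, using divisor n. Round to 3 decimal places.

Mean ȳ = (61.9 + 61.7 + 58.7 + 53.1 + 60.1 + 64.4)/6 = 59.9833
Σ_{t=1}^{5}(y_t−ȳ)(y_{t+1}−ȳ) = 9.6331
γ_1 = 9.6331 / 6 = 1.606

1.606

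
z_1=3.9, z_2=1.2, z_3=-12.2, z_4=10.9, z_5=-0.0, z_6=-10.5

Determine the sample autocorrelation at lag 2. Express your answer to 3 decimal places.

-0.395

Mean z̄ = (3.9 + 1.2 − 12.2 + 10.9 − 0.0 − 10.5)/6 = -1.1167
Σ(z_t−z̄)(z_{t+2}−z̄) = (-55.6014) + (27.8386) + (-12.3764) + (-112.7564) = -152.8956
Denominator Σ(z_t−z̄)² = 387.0683
r_2 = -152.8956 / 387.0683 = -0.395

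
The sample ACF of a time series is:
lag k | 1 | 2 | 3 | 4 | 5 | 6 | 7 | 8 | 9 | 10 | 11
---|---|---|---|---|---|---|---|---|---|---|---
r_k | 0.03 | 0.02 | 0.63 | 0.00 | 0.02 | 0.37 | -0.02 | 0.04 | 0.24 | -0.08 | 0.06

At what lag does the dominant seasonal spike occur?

3

The largest autocorrelation is r_3 = 0.63, with weaker echoes at lags 6 (0.37) and 9 (0.24); the remaining lags stay at or below 0.06.
The dominant spike at lag 3 indicates a seasonal period of 3.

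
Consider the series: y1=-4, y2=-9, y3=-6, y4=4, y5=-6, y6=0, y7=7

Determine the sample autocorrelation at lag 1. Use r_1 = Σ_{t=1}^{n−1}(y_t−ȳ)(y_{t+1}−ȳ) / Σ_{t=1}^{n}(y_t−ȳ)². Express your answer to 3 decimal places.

0.019

Mean ȳ = (-4 − 9 − 6 + 4 − 6 + 0 + 7)/7 = -2.0000
Deviations from mean: -2.0000, -7.0000, -4.0000, 6.0000, -4.0000, 2.0000, 9.0000
Numerator Σ_{t=1}^{6}(y_t−ȳ)(y_{t+1}−ȳ) = 4.0000
Denominator Σ(y_t−ȳ)² = 206.0000
r_1 = 4.0000 / 206.0000 = 0.019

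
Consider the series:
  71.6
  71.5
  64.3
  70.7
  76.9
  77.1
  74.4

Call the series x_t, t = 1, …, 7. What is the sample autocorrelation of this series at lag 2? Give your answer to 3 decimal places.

Mean x̄ = (71.6 + 71.5 + 64.3 + 70.7 + 76.9 + 77.1 + 74.4)/7 = 72.3571
Deviations from mean: -0.7571, -0.8571, -8.0571, -1.6571, 4.5429, 4.7429, 2.0429
Σ(x_t−x̄)(x_{t+2}−x̄) = (6.1004) + (1.4204) + (-36.6024) + (-7.8596) + (9.2804) = -27.6608
Denominator Σ(x_t−x̄)² = 116.2771
r_2 = -27.6608 / 116.2771 = -0.238

-0.238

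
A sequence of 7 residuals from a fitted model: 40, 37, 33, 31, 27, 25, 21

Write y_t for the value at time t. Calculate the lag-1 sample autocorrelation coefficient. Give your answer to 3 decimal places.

Mean ȳ = (40 + 37 + 33 + 31 + 27 + 25 + 21)/7 = 30.5714
Σ(y_t−ȳ)(y_{t+1}−ȳ) = (60.6122) + (15.6122) + (1.0408) + (-1.5306) + (19.8980) + (53.3265) = 148.9592
Denominator Σ(y_t−ȳ)² = 271.7143
r_1 = 148.9592 / 271.7143 = 0.548

0.548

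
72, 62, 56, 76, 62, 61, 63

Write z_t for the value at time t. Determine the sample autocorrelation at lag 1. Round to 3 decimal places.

-0.381

Mean z̄ = (72 + 62 + 56 + 76 + 62 + 61 + 63)/7 = 64.5714
Deviations from mean: 7.4286, -2.5714, -8.5714, 11.4286, -2.5714, -3.5714, -1.5714
Σ(z_t−z̄)(z_{t+1}−z̄) = (-19.1020) + (22.0408) + (-97.9592) + (-29.3878) + (9.1837) + (5.6122) = -109.6122
Denominator Σ(z_t−z̄)² = 287.7143
r_1 = -109.6122 / 287.7143 = -0.381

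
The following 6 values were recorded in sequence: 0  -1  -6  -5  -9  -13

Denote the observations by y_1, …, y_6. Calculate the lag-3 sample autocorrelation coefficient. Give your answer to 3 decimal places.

Mean ȳ = (0 − 1 − 6 − 5 − 9 − 13)/6 = -5.6667
Deviations from mean: 5.6667, 4.6667, -0.3333, 0.6667, -3.3333, -7.3333
Σ(y_t−ȳ)(y_{t+3}−ȳ) = (3.7778) + (-15.5556) + (2.4444) = -9.3333
Denominator Σ(y_t−ȳ)² = 119.3333
r_3 = -9.3333 / 119.3333 = -0.078

-0.078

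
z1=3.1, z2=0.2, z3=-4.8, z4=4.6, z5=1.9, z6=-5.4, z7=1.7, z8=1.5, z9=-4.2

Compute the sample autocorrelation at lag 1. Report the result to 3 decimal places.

Mean z̄ = (3.1 + 0.2 − 4.8 + 4.6 + 1.9 − 5.4 + 1.7 + 1.5 − 4.2)/9 = -0.1556
Numerator Σ_{t=1}^{8}(z_t−z̄)(z_{t+1}−z̄) = -36.9409
Denominator Σ(z_t−z̄)² = 109.1822
r_1 = -36.9409 / 109.1822 = -0.338

-0.338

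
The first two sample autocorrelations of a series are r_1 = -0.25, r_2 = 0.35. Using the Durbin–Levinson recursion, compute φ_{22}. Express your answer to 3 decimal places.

φ_{22} = (r_2 − r_1²) / (1 − r_1²)
r_1² = (-0.25)² = 0.0625
Numerator = 0.35 − 0.0625 = 0.2875; denominator = 1 − 0.0625 = 0.9375
φ_{22} = 0.2875 / 0.9375 = 0.307

0.307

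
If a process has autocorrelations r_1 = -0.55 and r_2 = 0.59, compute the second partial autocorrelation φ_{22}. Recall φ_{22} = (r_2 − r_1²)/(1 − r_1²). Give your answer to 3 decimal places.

0.412

φ_{22} = (r_2 − r_1²) / (1 − r_1²)
r_1² = (-0.55)² = 0.3025
Numerator = 0.59 − 0.3025 = 0.2875; denominator = 1 − 0.3025 = 0.6975
φ_{22} = 0.2875 / 0.6975 = 0.412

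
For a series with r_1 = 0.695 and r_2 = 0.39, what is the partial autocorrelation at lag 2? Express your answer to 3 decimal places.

φ_{22} = (r_2 − r_1²) / (1 − r_1²)
r_1² = (0.695)² = 0.483025
Numerator = 0.39 − 0.4830 = -0.0930; denominator = 1 − 0.4830 = 0.5170
φ_{22} = -0.0930 / 0.5170 = -0.180

-0.180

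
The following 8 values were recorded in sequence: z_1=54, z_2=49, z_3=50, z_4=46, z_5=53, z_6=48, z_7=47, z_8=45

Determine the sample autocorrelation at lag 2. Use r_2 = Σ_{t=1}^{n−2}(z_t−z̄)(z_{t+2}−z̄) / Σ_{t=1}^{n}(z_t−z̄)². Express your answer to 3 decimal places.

Mean z̄ = (54 + 49 + 50 + 46 + 53 + 48 + 47 + 45)/8 = 49.0000
Deviations from mean: 5.0000, 0.0000, 1.0000, -3.0000, 4.0000, -1.0000, -2.0000, -4.0000
Numerator Σ_{t=1}^{6}(z_t−z̄)(z_{t+2}−z̄) = 8.0000
Denominator Σ(z_t−z̄)² = 72.0000
r_2 = 8.0000 / 72.0000 = 0.111

0.111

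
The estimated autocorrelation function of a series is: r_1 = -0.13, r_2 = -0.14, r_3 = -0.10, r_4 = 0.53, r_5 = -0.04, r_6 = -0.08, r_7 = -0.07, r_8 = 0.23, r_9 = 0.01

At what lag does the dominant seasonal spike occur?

4

The largest autocorrelation is r_4 = 0.53, with a weaker echo at lag 8 (0.23); the remaining lags stay at or below 0.01.
The dominant spike at lag 4 indicates a seasonal period of 4.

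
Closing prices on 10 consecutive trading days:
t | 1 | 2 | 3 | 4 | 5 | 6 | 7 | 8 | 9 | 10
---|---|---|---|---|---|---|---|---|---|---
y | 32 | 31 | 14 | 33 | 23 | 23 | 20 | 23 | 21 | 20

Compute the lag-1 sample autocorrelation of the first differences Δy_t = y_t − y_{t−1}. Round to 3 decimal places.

-0.691

First differences Δy: -1, -17, 19, -10, 0, -3, 3, -2, -1
Mean of differences = -1.3333
Numerator Σ(Δy_t−Δȳ)(Δy_{t+1}−Δȳ) = -524.1111
Denominator Σ(Δy_t−Δȳ)² = 758.0000
r_1(Δy) = -524.1111 / 758.0000 = -0.691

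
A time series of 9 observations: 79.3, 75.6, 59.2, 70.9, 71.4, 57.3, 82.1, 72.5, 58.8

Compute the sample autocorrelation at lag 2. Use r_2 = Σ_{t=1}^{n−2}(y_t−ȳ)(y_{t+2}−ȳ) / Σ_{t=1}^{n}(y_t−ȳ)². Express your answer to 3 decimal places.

-0.408

Mean ȳ = (79.3 + 75.6 + 59.2 + 70.9 + 71.4 + 57.3 + 82.1 + 72.5 + 58.8)/9 = 69.6778
Σ(y_t−ȳ)(y_{t+2}−ȳ) = (-100.8195) + (7.2383) + (-18.0451) + (-15.1284) + (21.3938) + (-34.9328) + (-135.1262) = -275.4199
Denominator Σ(y_t−ȳ)² = 675.7156
r_2 = -275.4199 / 675.7156 = -0.408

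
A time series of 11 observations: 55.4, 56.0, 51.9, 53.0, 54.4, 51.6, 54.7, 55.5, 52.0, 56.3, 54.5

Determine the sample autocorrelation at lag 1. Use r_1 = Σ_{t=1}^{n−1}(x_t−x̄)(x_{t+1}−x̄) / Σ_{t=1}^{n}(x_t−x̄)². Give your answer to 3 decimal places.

-0.261

Mean x̄ = (55.4 + 56.0 + 51.9 + 53.0 + 54.4 + 51.6 + 54.7 + 55.5 + 52.0 + 56.3 + 54.5)/11 = 54.1182
Numerator Σ_{t=1}^{10}(x_t−x̄)(x_{t+1}−x̄) = -7.6831
Denominator Σ(x_t−x̄)² = 29.4164
r_1 = -7.6831 / 29.4164 = -0.261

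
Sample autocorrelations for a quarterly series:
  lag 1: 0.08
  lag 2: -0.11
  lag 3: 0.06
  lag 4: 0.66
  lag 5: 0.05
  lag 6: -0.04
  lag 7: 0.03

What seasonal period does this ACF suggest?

The largest autocorrelation is r_4 = 0.66; the remaining lags stay at or below 0.08.
The dominant spike at lag 4 indicates a seasonal period of 4.

4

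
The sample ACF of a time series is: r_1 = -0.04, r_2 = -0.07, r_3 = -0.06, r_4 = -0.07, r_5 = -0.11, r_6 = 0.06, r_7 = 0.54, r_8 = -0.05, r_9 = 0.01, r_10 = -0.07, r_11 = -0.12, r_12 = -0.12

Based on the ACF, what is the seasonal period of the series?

The largest autocorrelation is r_7 = 0.54; the remaining lags stay at or below 0.06.
The dominant spike at lag 7 indicates a seasonal period of 7.

7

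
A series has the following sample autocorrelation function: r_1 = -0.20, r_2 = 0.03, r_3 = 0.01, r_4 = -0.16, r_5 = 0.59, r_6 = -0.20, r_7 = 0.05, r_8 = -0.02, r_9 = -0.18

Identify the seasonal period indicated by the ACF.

5

The largest autocorrelation is r_5 = 0.59; the remaining lags stay at or below 0.05.
The dominant spike at lag 5 indicates a seasonal period of 5.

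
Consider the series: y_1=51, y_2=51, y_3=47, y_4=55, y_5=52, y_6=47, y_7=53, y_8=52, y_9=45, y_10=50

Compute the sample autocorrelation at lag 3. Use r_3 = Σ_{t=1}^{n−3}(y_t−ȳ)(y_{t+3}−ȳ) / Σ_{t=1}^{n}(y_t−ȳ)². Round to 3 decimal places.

0.553

Mean ȳ = (51 + 51 + 47 + 55 + 52 + 47 + 53 + 52 + 45 + 50)/10 = 50.3000
Σ(y_t−ȳ)(y_{t+3}−ȳ) = (3.2900) + (1.1900) + (10.8900) + (12.6900) + (2.8900) + (17.4900) + (-0.8100) = 47.6300
Denominator Σ(y_t−ȳ)² = 86.1000
r_3 = 47.6300 / 86.1000 = 0.553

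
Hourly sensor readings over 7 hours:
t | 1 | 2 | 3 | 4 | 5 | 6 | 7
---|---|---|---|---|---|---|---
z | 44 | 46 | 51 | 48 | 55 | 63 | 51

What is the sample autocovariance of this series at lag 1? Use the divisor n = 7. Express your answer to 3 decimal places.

9.977

Mean z̄ = (44 + 46 + 51 + 48 + 55 + 63 + 51)/7 = 51.1429
Deviations: -7.1429, -5.1429, -0.1429, -3.1429, 3.8571, 11.8571, -0.1429
Σ_{t=1}^{6}(z_t−z̄)(z_{t+1}−z̄) = 69.8367
γ_1 = 69.8367 / 7 = 9.977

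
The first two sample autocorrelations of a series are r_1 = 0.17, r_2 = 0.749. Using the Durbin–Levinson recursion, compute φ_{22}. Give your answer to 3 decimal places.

0.742

φ_{22} = (r_2 − r_1²) / (1 − r_1²)
r_1² = (0.17)² = 0.0289
Numerator = 0.749 − 0.0289 = 0.7201; denominator = 1 − 0.0289 = 0.9711
φ_{22} = 0.7201 / 0.9711 = 0.742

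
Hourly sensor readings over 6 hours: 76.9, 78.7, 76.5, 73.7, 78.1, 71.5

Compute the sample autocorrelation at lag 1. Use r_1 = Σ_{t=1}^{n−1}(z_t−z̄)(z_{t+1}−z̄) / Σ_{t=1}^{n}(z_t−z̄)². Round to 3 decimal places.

-0.297

Mean z̄ = (76.9 + 78.7 + 76.5 + 73.7 + 78.1 + 71.5)/6 = 75.9000
Deviations from mean: 1.0000, 2.8000, 0.6000, -2.2000, 2.2000, -4.4000
Σ(z_t−z̄)(z_{t+1}−z̄) = (2.8000) + (1.6800) + (-1.3200) + (-4.8400) + (-9.6800) = -11.3600
Denominator Σ(z_t−z̄)² = 38.2400
r_1 = -11.3600 / 38.2400 = -0.297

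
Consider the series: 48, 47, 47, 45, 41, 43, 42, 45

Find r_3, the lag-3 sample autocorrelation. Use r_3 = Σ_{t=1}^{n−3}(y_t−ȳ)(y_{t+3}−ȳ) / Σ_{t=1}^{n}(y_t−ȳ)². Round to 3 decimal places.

-0.290

Mean ȳ = (48 + 47 + 47 + 45 + 41 + 43 + 42 + 45)/8 = 44.7500
Deviations from mean: 3.2500, 2.2500, 2.2500, 0.2500, -3.7500, -1.7500, -2.7500, 0.2500
Σ(y_t−ȳ)(y_{t+3}−ȳ) = (0.8125) + (-8.4375) + (-3.9375) + (-0.6875) + (-0.9375) = -13.1875
Denominator Σ(y_t−ȳ)² = 45.5000
r_3 = -13.1875 / 45.5000 = -0.290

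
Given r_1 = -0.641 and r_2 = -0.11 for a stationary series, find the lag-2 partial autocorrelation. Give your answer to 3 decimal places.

-0.884

φ_{22} = (r_2 − r_1²) / (1 − r_1²)
r_1² = (-0.641)² = 0.410881
Numerator = -0.11 − 0.4109 = -0.5209; denominator = 1 − 0.4109 = 0.5891
φ_{22} = -0.5209 / 0.5891 = -0.884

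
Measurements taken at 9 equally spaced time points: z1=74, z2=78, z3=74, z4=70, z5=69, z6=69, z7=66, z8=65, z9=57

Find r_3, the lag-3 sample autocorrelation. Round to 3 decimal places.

Mean z̄ = (74 + 78 + 74 + 70 + 69 + 69 + 66 + 65 + 57)/9 = 69.1111
Numerator Σ_{t=1}^{6}(z_t−z̄)(z_{t+3}−z̄) = 1.8519
Denominator Σ(z_t−z̄)² = 300.8889
r_3 = 1.8519 / 300.8889 = 0.006

0.006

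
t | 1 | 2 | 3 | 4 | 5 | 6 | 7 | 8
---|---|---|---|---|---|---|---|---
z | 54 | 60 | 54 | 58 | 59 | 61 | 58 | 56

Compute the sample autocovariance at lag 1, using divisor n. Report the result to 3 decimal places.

-1.531

Mean z̄ = (54 + 60 + 54 + 58 + 59 + 61 + 58 + 56)/8 = 57.5000
Σ_{t=1}^{7}(z_t−z̄)(z_{t+1}−z̄) = -12.2500
γ_1 = -12.2500 / 8 = -1.531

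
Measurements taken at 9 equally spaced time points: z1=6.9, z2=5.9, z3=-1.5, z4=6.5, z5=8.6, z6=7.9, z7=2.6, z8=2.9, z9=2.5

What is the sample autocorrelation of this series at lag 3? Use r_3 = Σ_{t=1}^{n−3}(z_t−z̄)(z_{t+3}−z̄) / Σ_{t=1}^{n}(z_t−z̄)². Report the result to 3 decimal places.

Mean z̄ = (6.9 + 5.9 − 1.5 + 6.5 + 8.6 + 7.9 + 2.6 + 2.9 + 2.5)/9 = 4.7000
Σ(z_t−z̄)(z_{t+3}−z̄) = (3.9600) + (4.6800) + (-19.8400) + (-3.7800) + (-7.0200) + (-7.0400) = -29.0400
Denominator Σ(z_t−z̄)² = 85.9000
r_3 = -29.0400 / 85.9000 = -0.338

-0.338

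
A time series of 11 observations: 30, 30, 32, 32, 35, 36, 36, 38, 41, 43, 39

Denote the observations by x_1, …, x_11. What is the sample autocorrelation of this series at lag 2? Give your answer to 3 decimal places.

0.420

Mean x̄ = (30 + 30 + 32 + 32 + 35 + 36 + 36 + 38 + 41 + 43 + 39)/11 = 35.6364
Numerator Σ_{t=1}^{9}(x_t−x̄)(x_{t+2}−x̄) = 80.0083
Denominator Σ(x_t−x̄)² = 190.5455
r_2 = 80.0083 / 190.5455 = 0.420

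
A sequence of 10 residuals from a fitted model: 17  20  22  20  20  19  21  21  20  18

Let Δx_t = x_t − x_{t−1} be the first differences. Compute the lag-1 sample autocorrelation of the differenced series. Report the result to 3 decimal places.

0.074

First differences Δx: 3, 2, -2, 0, -1, 2, 0, -1, -2
Mean of differences = 0.1111
Numerator Σ(Δx_t−Δx̄)(Δx_{t+1}−Δx̄) = 1.9877
Denominator Σ(Δx_t−Δx̄)² = 26.8889
r_1(Δx) = 1.9877 / 26.8889 = 0.074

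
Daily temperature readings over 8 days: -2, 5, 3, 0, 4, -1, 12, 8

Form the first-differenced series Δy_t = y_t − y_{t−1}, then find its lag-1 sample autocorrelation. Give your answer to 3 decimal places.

First differences Δy: 7, -2, -3, 4, -5, 13, -4
Mean of differences = 1.4286
Numerator Σ(Δy_t−Δȳ)(Δy_{t+1}−Δȳ) = -169.0408
Denominator Σ(Δy_t−Δȳ)² = 273.7143
r_1(Δy) = -169.0408 / 273.7143 = -0.618

-0.618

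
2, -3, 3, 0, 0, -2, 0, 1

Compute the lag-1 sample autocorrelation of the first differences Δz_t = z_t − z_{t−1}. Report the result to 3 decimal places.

-0.629

First differences Δz: -5, 6, -3, 0, -2, 2, 1
Mean of differences = -0.1429
Numerator Σ(Δz_t−Δz̄)(Δz_{t+1}−Δz̄) = -49.5918
Denominator Σ(Δz_t−Δz̄)² = 78.8571
r_1(Δz) = -49.5918 / 78.8571 = -0.629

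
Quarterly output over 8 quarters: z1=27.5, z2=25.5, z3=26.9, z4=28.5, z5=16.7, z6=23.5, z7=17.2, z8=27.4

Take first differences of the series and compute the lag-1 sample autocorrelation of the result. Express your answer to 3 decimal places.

-0.613

First differences Δz: -2.0, 1.4, 1.6, -11.8, 6.8, -6.3, 10.2
Mean of differences = -0.0143
Numerator Σ(Δz_t−Δz̄)(Δz_{t+1}−Δz̄) = -206.8988
Denominator Σ(Δz_t−Δz̄)² = 337.7286
r_1(Δz) = -206.8988 / 337.7286 = -0.613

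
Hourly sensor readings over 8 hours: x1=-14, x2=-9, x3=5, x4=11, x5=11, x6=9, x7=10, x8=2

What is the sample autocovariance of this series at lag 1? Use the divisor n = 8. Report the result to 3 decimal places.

42.576

Mean x̄ = (-14 − 9 + 5 + 11 + 11 + 9 + 10 + 2)/8 = 3.1250
Deviations: -17.1250, -12.1250, 1.8750, 7.8750, 7.8750, 5.8750, 6.8750, -1.1250
Σ_{t=1}^{7}(x_t−x̄)(x_{t+1}−x̄) = 340.6094
γ_1 = 340.6094 / 8 = 42.576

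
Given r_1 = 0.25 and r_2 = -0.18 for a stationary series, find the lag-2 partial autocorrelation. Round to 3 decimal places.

φ_{22} = (r_2 − r_1²) / (1 − r_1²)
r_1² = (0.25)² = 0.0625
Numerator = -0.18 − 0.0625 = -0.2425; denominator = 1 − 0.0625 = 0.9375
φ_{22} = -0.2425 / 0.9375 = -0.259

-0.259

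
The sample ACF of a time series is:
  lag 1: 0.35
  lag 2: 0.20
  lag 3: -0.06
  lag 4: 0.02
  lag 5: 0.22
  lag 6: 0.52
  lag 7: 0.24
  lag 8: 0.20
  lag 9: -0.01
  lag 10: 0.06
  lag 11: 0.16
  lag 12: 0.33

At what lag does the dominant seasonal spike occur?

6

The largest autocorrelation is r_6 = 0.52; the remaining lags stay at or below 0.35. The elevated value at lag 1 (0.35), dropping to 0.20 at lag 2, reflects decaying short-term dependence rather than seasonality.
The dominant spike at lag 6 indicates a seasonal period of 6.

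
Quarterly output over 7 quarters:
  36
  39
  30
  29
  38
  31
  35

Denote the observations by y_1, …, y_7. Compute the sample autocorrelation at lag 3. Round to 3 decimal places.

Mean ȳ = (36 + 39 + 30 + 29 + 38 + 31 + 35)/7 = 34.0000
Deviations from mean: 2.0000, 5.0000, -4.0000, -5.0000, 4.0000, -3.0000, 1.0000
Numerator Σ_{t=1}^{4}(y_t−ȳ)(y_{t+3}−ȳ) = 17.0000
Denominator Σ(y_t−ȳ)² = 96.0000
r_3 = 17.0000 / 96.0000 = 0.177

0.177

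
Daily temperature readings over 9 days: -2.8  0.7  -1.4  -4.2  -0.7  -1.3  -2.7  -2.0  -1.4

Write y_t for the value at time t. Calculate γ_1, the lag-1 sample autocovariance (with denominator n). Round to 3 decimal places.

-0.550

Mean ȳ = (-2.8 + 0.7 − 1.4 − 4.2 − 0.7 − 1.3 − 2.7 − 2.0 − 1.4)/9 = -1.7556
Σ_{t=1}^{8}(y_t−ȳ)(y_{t+1}−ȳ) = -4.9464
γ_1 = -4.9464 / 9 = -0.550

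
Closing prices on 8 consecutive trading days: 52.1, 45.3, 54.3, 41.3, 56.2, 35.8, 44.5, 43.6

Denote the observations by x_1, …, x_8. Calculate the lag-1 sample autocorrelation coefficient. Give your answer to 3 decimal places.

-0.537

Mean x̄ = (52.1 + 45.3 + 54.3 + 41.3 + 56.2 + 35.8 + 44.5 + 43.6)/8 = 46.6375
Deviations from mean: 5.4625, -1.3375, 7.6625, -5.3375, 9.5625, -10.8375, -2.1375, -3.0375
Σ(x_t−x̄)(x_{t+1}−x̄) = (-7.3061) + (-10.2486) + (-40.8986) + (-51.0398) + (-103.6336) + (23.1652) + (6.4927) = -183.4689
Denominator Σ(x_t−x̄)² = 341.5188
r_1 = -183.4689 / 341.5188 = -0.537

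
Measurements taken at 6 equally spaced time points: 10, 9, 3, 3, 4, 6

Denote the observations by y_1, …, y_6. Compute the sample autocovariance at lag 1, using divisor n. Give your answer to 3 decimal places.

Mean ȳ = (10 + 9 + 3 + 3 + 4 + 6)/6 = 5.8333
Σ_{t=1}^{5}(y_t−ȳ)(y_{t+1}−ȳ) = 17.1389
γ_1 = 17.1389 / 6 = 2.856

2.856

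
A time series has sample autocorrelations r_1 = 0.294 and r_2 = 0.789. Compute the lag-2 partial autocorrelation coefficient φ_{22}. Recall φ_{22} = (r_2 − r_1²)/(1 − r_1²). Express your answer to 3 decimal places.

φ_{22} = (r_2 − r_1²) / (1 − r_1²)
r_1² = (0.294)² = 0.086436
Numerator = 0.789 − 0.0864 = 0.7026; denominator = 1 − 0.0864 = 0.9136
φ_{22} = 0.7026 / 0.9136 = 0.769

0.769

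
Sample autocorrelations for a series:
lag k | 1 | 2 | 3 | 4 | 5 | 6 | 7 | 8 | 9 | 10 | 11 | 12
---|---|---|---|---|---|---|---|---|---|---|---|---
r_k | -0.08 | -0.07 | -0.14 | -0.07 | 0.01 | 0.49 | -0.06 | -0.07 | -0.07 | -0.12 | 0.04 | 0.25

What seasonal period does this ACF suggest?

6

The largest autocorrelation is r_6 = 0.49, with a weaker echo at lag 12 (0.25); the remaining lags stay at or below 0.04.
The dominant spike at lag 6 indicates a seasonal period of 6.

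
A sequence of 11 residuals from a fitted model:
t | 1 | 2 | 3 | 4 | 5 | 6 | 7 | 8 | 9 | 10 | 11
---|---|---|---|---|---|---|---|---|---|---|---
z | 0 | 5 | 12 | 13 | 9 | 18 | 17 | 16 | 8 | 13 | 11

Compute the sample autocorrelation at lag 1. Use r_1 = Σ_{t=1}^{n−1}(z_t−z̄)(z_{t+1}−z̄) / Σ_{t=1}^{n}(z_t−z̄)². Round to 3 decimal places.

Mean z̄ = (0 + 5 + 12 + 13 + 9 + 18 + 17 + 16 + 8 + 13 + 11)/11 = 11.0909
Numerator Σ_{t=1}^{10}(z_t−z̄)(z_{t+1}−z̄) = 93.9008
Denominator Σ(z_t−z̄)² = 288.9091
r_1 = 93.9008 / 288.9091 = 0.325

0.325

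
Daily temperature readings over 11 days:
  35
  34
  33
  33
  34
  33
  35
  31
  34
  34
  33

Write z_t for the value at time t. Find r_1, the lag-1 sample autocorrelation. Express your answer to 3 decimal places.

-0.431

Mean z̄ = (35 + 34 + 33 + 33 + 34 + 33 + 35 + 31 + 34 + 34 + 33)/11 = 33.5455
Numerator Σ_{t=1}^{10}(z_t−z̄)(z_{t+1}−z̄) = -5.4793
Denominator Σ(z_t−z̄)² = 12.7273
r_1 = -5.4793 / 12.7273 = -0.431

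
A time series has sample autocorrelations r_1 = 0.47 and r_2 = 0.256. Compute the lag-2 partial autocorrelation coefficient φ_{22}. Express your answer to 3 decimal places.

0.045

φ_{22} = (r_2 − r_1²) / (1 − r_1²)
r_1² = (0.47)² = 0.2209
Numerator = 0.256 − 0.2209 = 0.0351; denominator = 1 − 0.2209 = 0.7791
φ_{22} = 0.0351 / 0.7791 = 0.045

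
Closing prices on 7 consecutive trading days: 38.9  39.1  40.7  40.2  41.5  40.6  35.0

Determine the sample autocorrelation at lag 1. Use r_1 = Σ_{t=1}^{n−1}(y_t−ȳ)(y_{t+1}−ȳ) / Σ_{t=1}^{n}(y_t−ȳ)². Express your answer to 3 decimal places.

Mean ȳ = (38.9 + 39.1 + 40.7 + 40.2 + 41.5 + 40.6 + 35.0)/7 = 39.4286
Deviations from mean: -0.5286, -0.3286, 1.2714, 0.7714, 2.0714, 1.1714, -4.4286
Σ(y_t−ȳ)(y_{t+1}−ȳ) = (0.1737) + (-0.4178) + (0.9808) + (1.5980) + (2.4265) + (-5.1878) = -0.4265
Denominator Σ(y_t−ȳ)² = 27.8743
r_1 = -0.4265 / 27.8743 = -0.015

-0.015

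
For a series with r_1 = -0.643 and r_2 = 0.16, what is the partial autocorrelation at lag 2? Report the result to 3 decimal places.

φ_{22} = (r_2 − r_1²) / (1 − r_1²)
r_1² = (-0.643)² = 0.413449
Numerator = 0.16 − 0.4134 = -0.2534; denominator = 1 − 0.4134 = 0.5866
φ_{22} = -0.2534 / 0.5866 = -0.432

-0.432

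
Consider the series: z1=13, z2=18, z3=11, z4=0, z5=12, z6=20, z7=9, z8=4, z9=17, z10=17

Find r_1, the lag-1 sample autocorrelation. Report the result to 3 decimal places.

Mean z̄ = (13 + 18 + 11 + 0 + 12 + 20 + 9 + 4 + 17 + 17)/10 = 12.1000
Numerator Σ_{t=1}^{9}(z_t−z̄)(z_{t+1}−z̄) = -2.5100
Denominator Σ(z_t−z̄)² = 368.9000
r_1 = -2.5100 / 368.9000 = -0.007

-0.007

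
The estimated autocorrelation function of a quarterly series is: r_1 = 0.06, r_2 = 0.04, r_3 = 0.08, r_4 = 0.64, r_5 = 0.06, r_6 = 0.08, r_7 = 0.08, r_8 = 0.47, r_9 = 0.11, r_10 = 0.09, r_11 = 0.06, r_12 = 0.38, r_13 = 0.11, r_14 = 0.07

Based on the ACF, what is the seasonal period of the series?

The largest autocorrelation is r_4 = 0.64, with weaker echoes at lags 8 (0.47) and 12 (0.38); the remaining lags stay at or below 0.11.
The dominant spike at lag 4 indicates a seasonal period of 4.

4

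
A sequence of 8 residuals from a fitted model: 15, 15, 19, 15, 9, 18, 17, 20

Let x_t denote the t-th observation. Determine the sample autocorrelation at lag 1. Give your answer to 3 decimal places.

Mean x̄ = (15 + 15 + 19 + 15 + 9 + 18 + 17 + 20)/8 = 16.0000
Σ(x_t−x̄)(x_{t+1}−x̄) = (1.0000) + (-3.0000) + (-3.0000) + (7.0000) + (-14.0000) + (2.0000) + (4.0000) = -6.0000
Denominator Σ(x_t−x̄)² = 82.0000
r_1 = -6.0000 / 82.0000 = -0.073

-0.073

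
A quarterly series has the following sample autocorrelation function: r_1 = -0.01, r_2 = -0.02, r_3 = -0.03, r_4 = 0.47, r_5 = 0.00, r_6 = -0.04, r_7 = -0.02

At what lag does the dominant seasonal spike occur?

The largest autocorrelation is r_4 = 0.47; the remaining lags stay at or below 0.00.
The dominant spike at lag 4 indicates a seasonal period of 4.

4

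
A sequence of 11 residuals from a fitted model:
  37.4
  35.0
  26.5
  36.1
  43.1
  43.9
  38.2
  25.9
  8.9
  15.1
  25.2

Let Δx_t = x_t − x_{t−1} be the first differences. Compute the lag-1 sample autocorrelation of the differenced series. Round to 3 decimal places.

0.266

First differences Δx: -2.4, -8.5, 9.6, 7.0, 0.8, -5.7, -12.3, -17.0, 6.2, 10.1
Mean of differences = -1.2200
Numerator Σ(Δx_t−Δx̄)(Δx_{t+1}−Δx̄) = 217.7036
Denominator Σ(Δx_t−Δx̄)² = 818.1560
r_1(Δx) = 217.7036 / 818.1560 = 0.266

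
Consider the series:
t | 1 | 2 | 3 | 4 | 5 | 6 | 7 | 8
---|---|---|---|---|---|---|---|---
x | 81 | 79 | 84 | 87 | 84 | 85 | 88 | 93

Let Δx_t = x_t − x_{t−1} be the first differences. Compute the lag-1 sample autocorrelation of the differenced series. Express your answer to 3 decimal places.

-0.120

First differences Δx: -2, 5, 3, -3, 1, 3, 5
Mean of differences = 1.7143
Numerator Σ(Δx_t−Δx̄)(Δx_{t+1}−Δx̄) = -7.3673
Denominator Σ(Δx_t−Δx̄)² = 61.4286
r_1(Δx) = -7.3673 / 61.4286 = -0.120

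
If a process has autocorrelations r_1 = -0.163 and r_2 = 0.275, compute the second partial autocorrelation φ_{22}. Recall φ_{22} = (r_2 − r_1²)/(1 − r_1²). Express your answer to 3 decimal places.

φ_{22} = (r_2 − r_1²) / (1 − r_1²)
r_1² = (-0.163)² = 0.026569
Numerator = 0.275 − 0.0266 = 0.2484; denominator = 1 − 0.0266 = 0.9734
φ_{22} = 0.2484 / 0.9734 = 0.255

0.255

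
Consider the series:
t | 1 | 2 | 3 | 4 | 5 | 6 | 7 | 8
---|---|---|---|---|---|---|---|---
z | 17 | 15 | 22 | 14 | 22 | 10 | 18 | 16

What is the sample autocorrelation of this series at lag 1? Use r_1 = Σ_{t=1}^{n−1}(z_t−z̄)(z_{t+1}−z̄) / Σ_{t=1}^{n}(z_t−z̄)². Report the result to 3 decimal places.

Mean z̄ = (17 + 15 + 22 + 14 + 22 + 10 + 18 + 16)/8 = 16.7500
Deviations from mean: 0.2500, -1.7500, 5.2500, -2.7500, 5.2500, -6.7500, 1.2500, -0.7500
Σ(z_t−z̄)(z_{t+1}−z̄) = (-0.4375) + (-9.1875) + (-14.4375) + (-14.4375) + (-35.4375) + (-8.4375) + (-0.9375) = -83.3125
Denominator Σ(z_t−z̄)² = 113.5000
r_1 = -83.3125 / 113.5000 = -0.734

-0.734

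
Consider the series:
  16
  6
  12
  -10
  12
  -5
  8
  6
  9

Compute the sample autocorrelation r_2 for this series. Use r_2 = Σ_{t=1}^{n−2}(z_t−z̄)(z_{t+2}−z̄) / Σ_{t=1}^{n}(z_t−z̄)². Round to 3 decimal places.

0.516

Mean z̄ = (16 + 6 + 12 − 10 + 12 − 5 + 8 + 6 + 9)/9 = 6.0000
Σ(z_t−z̄)(z_{t+2}−z̄) = (60.0000) + (0.0000) + (36.0000) + (176.0000) + (12.0000) + (0.0000) + (6.0000) = 290.0000
Denominator Σ(z_t−z̄)² = 562.0000
r_2 = 290.0000 / 562.0000 = 0.516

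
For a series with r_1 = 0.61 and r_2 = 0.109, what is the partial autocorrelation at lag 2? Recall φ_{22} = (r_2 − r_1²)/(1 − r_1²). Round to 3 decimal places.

φ_{22} = (r_2 − r_1²) / (1 − r_1²)
r_1² = (0.61)² = 0.3721
Numerator = 0.109 − 0.3721 = -0.2631; denominator = 1 − 0.3721 = 0.6279
φ_{22} = -0.2631 / 0.6279 = -0.419

-0.419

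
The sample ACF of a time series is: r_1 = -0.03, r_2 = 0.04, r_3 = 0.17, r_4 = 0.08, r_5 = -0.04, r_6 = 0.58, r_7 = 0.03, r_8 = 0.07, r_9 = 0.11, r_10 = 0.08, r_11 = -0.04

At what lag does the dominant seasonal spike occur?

6

The largest autocorrelation is r_6 = 0.58; the remaining lags stay at or below 0.17.
The dominant spike at lag 6 indicates a seasonal period of 6.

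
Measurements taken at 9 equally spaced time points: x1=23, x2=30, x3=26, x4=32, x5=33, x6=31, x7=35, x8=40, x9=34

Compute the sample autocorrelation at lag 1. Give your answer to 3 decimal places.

0.339

Mean x̄ = (23 + 30 + 26 + 32 + 33 + 31 + 35 + 40 + 34)/9 = 31.5556
Numerator Σ_{t=1}^{8}(x_t−x̄)(x_{t+1}−x̄) = 67.1358
Denominator Σ(x_t−x̄)² = 198.2222
r_1 = 67.1358 / 198.2222 = 0.339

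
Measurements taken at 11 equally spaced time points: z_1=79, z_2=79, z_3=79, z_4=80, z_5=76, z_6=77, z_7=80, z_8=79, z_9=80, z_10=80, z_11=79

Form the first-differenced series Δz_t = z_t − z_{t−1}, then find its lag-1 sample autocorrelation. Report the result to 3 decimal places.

First differences Δz: 0, 0, 1, -4, 1, 3, -1, 1, 0, -1
Mean of differences = 0.0000
Numerator Σ(Δz_t−Δz̄)(Δz_{t+1}−Δz̄) = -9.0000
Denominator Σ(Δz_t−Δz̄)² = 30.0000
r_1(Δz) = -9.0000 / 30.0000 = -0.300

-0.300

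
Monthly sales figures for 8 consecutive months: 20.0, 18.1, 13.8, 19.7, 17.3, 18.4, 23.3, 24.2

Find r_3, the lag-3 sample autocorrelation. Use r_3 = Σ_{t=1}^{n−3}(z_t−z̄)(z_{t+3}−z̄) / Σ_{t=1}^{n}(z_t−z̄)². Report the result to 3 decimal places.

Mean z̄ = (20.0 + 18.1 + 13.8 + 19.7 + 17.3 + 18.4 + 23.3 + 24.2)/8 = 19.3500
Deviations from mean: 0.6500, -1.2500, -5.5500, 0.3500, -2.0500, -0.9500, 3.9500, 4.8500
Σ(z_t−z̄)(z_{t+3}−z̄) = (0.2275) + (2.5625) + (5.2725) + (1.3825) + (-9.9425) = -0.4975
Denominator Σ(z_t−z̄)² = 77.1400
r_3 = -0.4975 / 77.1400 = -0.006

-0.006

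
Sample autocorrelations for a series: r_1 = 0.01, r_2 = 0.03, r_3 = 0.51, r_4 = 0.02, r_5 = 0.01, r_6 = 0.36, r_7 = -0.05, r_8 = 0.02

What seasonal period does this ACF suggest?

3

The largest autocorrelation is r_3 = 0.51, with a weaker echo at lag 6 (0.36); the remaining lags stay at or below 0.03.
The dominant spike at lag 3 indicates a seasonal period of 3.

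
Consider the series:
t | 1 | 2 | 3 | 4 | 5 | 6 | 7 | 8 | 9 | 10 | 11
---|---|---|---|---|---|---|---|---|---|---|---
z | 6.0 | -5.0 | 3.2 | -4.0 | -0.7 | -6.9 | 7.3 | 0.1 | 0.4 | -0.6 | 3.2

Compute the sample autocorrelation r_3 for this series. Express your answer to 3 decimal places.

Mean z̄ = (6.0 − 5.0 + 3.2 − 4.0 − 0.7 − 6.9 + 7.3 + 0.1 + 0.4 − 0.6 + 3.2)/11 = 0.2727
Numerator Σ_{t=1}^{8}(z_t−z̄)(z_{t+3}−z̄) = -77.7477
Denominator Σ(z_t−z̄)² = 198.5818
r_3 = -77.7477 / 198.5818 = -0.392

-0.392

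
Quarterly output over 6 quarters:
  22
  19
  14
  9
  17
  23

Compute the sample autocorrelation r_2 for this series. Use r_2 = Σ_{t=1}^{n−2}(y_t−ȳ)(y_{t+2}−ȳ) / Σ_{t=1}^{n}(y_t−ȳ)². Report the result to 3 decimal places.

-0.550

Mean ȳ = (22 + 19 + 14 + 9 + 17 + 23)/6 = 17.3333
Σ(y_t−ȳ)(y_{t+2}−ȳ) = (-15.5556) + (-13.8889) + (1.1111) + (-47.2222) = -75.5556
Denominator Σ(y_t−ȳ)² = 137.3333
r_2 = -75.5556 / 137.3333 = -0.550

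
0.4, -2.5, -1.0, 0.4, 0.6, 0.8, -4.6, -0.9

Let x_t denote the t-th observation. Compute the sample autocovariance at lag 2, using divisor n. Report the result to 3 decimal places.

Mean x̄ = (0.4 − 2.5 − 1.0 + 0.4 + 0.6 + 0.8 − 4.6 − 0.9)/8 = -0.8500
Σ_{t=1}^{6}(x_t−x̄)(x_{t+2}−x̄) = -5.9250
γ_2 = -5.9250 / 8 = -0.741

-0.741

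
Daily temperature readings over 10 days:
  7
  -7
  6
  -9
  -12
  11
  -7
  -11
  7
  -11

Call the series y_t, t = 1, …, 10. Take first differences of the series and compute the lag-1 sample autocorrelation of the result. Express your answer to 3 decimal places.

-0.536

First differences Δy: -14, 13, -15, -3, 23, -18, -4, 18, -18
Mean of differences = -2.0000
Numerator Σ(Δy_t−Δȳ)(Δy_{t+1}−Δȳ) = -1115.0000
Denominator Σ(Δy_t−Δȳ)² = 2080.0000
r_1(Δy) = -1115.0000 / 2080.0000 = -0.536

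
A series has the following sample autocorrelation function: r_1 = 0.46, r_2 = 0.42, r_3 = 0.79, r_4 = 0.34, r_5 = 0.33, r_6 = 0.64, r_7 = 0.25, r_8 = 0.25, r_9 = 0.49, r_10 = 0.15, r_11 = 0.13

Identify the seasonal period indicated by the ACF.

The largest autocorrelation is r_3 = 0.79, with weaker echoes at lags 6 (0.64) and 9 (0.49); the remaining lags stay at or below 0.46. The elevated value at lag 1 (0.46), dropping to 0.42 at lag 2, reflects decaying short-term dependence rather than seasonality.
The dominant spike at lag 3 indicates a seasonal period of 3.

3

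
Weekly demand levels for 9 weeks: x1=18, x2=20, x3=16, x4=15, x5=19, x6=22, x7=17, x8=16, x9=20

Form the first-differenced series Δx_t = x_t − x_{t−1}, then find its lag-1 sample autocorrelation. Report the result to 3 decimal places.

-0.104

First differences Δx: 2, -4, -1, 4, 3, -5, -1, 4
Mean of differences = 0.2500
Numerator Σ(Δx_t−Δx̄)(Δx_{t+1}−Δx̄) = -9.0625
Denominator Σ(Δx_t−Δx̄)² = 87.5000
r_1(Δx) = -9.0625 / 87.5000 = -0.104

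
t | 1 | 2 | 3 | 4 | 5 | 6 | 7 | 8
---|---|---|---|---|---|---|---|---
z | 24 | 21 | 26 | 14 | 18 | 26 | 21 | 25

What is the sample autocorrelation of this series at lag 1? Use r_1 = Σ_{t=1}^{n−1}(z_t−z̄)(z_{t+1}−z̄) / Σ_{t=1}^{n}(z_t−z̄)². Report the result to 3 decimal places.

Mean z̄ = (24 + 21 + 26 + 14 + 18 + 26 + 21 + 25)/8 = 21.8750
Deviations from mean: 2.1250, -0.8750, 4.1250, -7.8750, -3.8750, 4.1250, -0.8750, 3.1250
Numerator Σ_{t=1}^{7}(z_t−z̄)(z_{t+1}−z̄) = -29.7656
Denominator Σ(z_t−z̄)² = 126.8750
r_1 = -29.7656 / 126.8750 = -0.235

-0.235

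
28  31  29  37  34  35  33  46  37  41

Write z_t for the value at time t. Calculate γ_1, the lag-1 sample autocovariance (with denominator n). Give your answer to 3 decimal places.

Mean z̄ = (28 + 31 + 29 + 37 + 34 + 35 + 33 + 46 + 37 + 41)/10 = 35.1000
Σ_{t=1}^{9}(z_t−z̄)(z_{t+1}−z̄) = 49.7900
γ_1 = 49.7900 / 10 = 4.979

4.979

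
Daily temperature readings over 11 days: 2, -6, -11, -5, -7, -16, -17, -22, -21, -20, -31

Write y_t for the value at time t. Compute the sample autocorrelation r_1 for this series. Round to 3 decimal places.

Mean ȳ = (2 − 6 − 11 − 5 − 7 − 16 − 17 − 22 − 21 − 20 − 31)/11 = -14.0000
Numerator Σ_{t=1}^{10}(y_t−ȳ)(y_{t+1}−ȳ) = 458.0000
Denominator Σ(y_t−ȳ)² = 910.0000
r_1 = 458.0000 / 910.0000 = 0.503

0.503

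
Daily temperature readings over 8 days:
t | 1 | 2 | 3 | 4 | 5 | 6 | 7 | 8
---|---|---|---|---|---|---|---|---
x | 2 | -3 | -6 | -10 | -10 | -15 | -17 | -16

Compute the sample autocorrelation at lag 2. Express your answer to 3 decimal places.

0.246

Mean x̄ = (2 − 3 − 6 − 10 − 10 − 15 − 17 − 16)/8 = -9.3750
Deviations from mean: 11.3750, 6.3750, 3.3750, -0.6250, -0.6250, -5.6250, -7.6250, -6.6250
Σ(x_t−x̄)(x_{t+2}−x̄) = (38.3906) + (-3.9844) + (-2.1094) + (3.5156) + (4.7656) + (37.2656) = 77.8438
Denominator Σ(x_t−x̄)² = 315.8750
r_2 = 77.8438 / 315.8750 = 0.246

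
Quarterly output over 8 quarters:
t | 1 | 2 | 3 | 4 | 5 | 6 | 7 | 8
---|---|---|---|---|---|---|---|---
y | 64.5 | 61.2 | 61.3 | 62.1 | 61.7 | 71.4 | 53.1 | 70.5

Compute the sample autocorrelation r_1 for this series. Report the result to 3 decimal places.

Mean ȳ = (64.5 + 61.2 + 61.3 + 62.1 + 61.7 + 71.4 + 53.1 + 70.5)/8 = 63.2250
Numerator Σ_{t=1}^{7}(y_t−ȳ)(y_{t+1}−ȳ) = -163.7006
Denominator Σ(y_t−ȳ)² = 235.2950
r_1 = -163.7006 / 235.2950 = -0.696

-0.696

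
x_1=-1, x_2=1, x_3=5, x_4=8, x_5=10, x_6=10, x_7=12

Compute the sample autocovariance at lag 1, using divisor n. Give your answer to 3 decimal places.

12.015

Mean x̄ = (-1 + 1 + 5 + 8 + 10 + 10 + 12)/7 = 6.4286
Deviations: -7.4286, -5.4286, -1.4286, 1.5714, 3.5714, 3.5714, 5.5714
Σ_{t=1}^{6}(x_t−x̄)(x_{t+1}−x̄) = 84.1020
γ_1 = 84.1020 / 7 = 12.015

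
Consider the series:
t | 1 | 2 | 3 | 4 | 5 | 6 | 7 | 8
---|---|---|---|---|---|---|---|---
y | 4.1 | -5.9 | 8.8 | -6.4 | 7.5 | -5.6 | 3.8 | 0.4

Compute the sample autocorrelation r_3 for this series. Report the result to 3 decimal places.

-0.541

Mean ȳ = (4.1 − 5.9 + 8.8 − 6.4 + 7.5 − 5.6 + 3.8 + 0.4)/8 = 0.8375
Deviations from mean: 3.2625, -6.7375, 7.9625, -7.2375, 6.6625, -6.4375, 2.9625, -0.4375
Numerator Σ_{t=1}^{5}(y_t−ȳ)(y_{t+3}−ȳ) = -144.1155
Denominator Σ(y_t−ȳ)² = 266.6188
r_3 = -144.1155 / 266.6188 = -0.541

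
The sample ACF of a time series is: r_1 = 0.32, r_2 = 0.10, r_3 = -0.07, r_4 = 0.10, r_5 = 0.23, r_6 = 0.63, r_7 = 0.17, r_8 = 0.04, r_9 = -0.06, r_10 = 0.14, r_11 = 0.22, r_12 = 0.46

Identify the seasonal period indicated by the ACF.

The largest autocorrelation is r_6 = 0.63, with a weaker echo at lag 12 (0.46); the remaining lags stay at or below 0.32. The elevated value at lag 1 (0.32), dropping to 0.10 at lag 2, reflects decaying short-term dependence rather than seasonality.
The dominant spike at lag 6 indicates a seasonal period of 6.

6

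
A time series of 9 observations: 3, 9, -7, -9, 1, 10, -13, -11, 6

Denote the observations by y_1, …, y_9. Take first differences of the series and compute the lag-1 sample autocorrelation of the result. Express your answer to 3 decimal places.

-0.158

First differences Δy: 6, -16, -2, 10, 9, -23, 2, 17
Mean of differences = 0.3750
Numerator Σ(Δy_t−Δȳ)(Δy_{t+1}−Δȳ) = -205.6406
Denominator Σ(Δy_t−Δȳ)² = 1297.8750
r_1(Δy) = -205.6406 / 1297.8750 = -0.158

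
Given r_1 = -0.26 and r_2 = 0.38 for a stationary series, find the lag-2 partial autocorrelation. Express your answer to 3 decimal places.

0.335

φ_{22} = (r_2 − r_1²) / (1 − r_1²)
r_1² = (-0.26)² = 0.0676
Numerator = 0.38 − 0.0676 = 0.3124; denominator = 1 − 0.0676 = 0.9324
φ_{22} = 0.3124 / 0.9324 = 0.335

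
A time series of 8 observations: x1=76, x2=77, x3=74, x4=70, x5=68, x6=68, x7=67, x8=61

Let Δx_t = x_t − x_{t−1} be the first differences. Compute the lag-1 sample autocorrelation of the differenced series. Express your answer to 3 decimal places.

-0.087

First differences Δx: 1, -3, -4, -2, 0, -1, -6
Mean of differences = -2.1429
Numerator Σ(Δx_t−Δx̄)(Δx_{t+1}−Δx̄) = -3.0204
Denominator Σ(Δx_t−Δx̄)² = 34.8571
r_1(Δx) = -3.0204 / 34.8571 = -0.087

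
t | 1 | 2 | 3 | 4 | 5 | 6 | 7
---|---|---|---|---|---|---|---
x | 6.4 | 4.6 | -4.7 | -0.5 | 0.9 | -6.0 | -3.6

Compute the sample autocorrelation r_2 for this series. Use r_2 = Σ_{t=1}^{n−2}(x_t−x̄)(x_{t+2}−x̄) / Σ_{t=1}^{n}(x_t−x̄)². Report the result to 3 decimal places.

-0.293

Mean x̄ = (6.4 + 4.6 − 4.7 − 0.5 + 0.9 − 6.0 − 3.6)/7 = -0.4143
Numerator Σ_{t=1}^{5}(x_t−x̄)(x_{t+2}−x̄) = -38.9747
Denominator Σ(x_t−x̄)² = 133.0286
r_2 = -38.9747 / 133.0286 = -0.293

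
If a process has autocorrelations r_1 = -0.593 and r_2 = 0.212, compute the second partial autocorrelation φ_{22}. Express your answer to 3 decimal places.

-0.215

φ_{22} = (r_2 − r_1²) / (1 − r_1²)
r_1² = (-0.593)² = 0.351649
Numerator = 0.212 − 0.3516 = -0.1396; denominator = 1 − 0.3516 = 0.6484
φ_{22} = -0.1396 / 0.6484 = -0.215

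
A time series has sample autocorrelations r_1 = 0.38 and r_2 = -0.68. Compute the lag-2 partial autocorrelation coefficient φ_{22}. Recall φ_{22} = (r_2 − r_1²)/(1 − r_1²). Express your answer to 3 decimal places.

-0.964

φ_{22} = (r_2 − r_1²) / (1 − r_1²)
r_1² = (0.38)² = 0.1444
Numerator = -0.68 − 0.1444 = -0.8244; denominator = 1 − 0.1444 = 0.8556
φ_{22} = -0.8244 / 0.8556 = -0.964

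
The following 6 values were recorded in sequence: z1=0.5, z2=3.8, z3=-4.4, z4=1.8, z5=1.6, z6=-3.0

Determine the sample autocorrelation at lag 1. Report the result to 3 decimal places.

-0.508

Mean z̄ = (0.5 + 3.8 − 4.4 + 1.8 + 1.6 − 3.0)/6 = 0.0500
Deviations from mean: 0.4500, 3.7500, -4.4500, 1.7500, 1.5500, -3.0500
Σ(z_t−z̄)(z_{t+1}−z̄) = (1.6875) + (-16.6875) + (-7.7875) + (2.7125) + (-4.7275) = -24.8025
Denominator Σ(z_t−z̄)² = 48.8350
r_1 = -24.8025 / 48.8350 = -0.508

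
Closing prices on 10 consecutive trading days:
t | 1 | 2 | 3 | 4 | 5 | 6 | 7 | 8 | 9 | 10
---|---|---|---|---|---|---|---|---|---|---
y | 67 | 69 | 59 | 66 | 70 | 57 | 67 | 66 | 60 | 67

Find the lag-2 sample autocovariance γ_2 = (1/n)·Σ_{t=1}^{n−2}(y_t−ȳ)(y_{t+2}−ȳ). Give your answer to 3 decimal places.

-5.308

Mean ȳ = (67 + 69 + 59 + 66 + 70 + 57 + 67 + 66 + 60 + 67)/10 = 64.8000
Σ_{t=1}^{8}(y_t−ȳ)(y_{t+2}−ȳ) = -53.0800
γ_2 = -53.0800 / 10 = -5.308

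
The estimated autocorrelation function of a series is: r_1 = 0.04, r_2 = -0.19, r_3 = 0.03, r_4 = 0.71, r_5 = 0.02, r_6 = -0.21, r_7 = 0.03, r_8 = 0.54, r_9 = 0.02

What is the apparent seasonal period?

4

The largest autocorrelation is r_4 = 0.71, with a weaker echo at lag 8 (0.54); the remaining lags stay at or below 0.04.
The dominant spike at lag 4 indicates a seasonal period of 4.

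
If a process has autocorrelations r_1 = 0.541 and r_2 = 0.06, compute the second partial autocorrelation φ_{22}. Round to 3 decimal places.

φ_{22} = (r_2 − r_1²) / (1 − r_1²)
r_1² = (0.541)² = 0.292681
Numerator = 0.06 − 0.2927 = -0.2327; denominator = 1 − 0.2927 = 0.7073
φ_{22} = -0.2327 / 0.7073 = -0.329

-0.329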